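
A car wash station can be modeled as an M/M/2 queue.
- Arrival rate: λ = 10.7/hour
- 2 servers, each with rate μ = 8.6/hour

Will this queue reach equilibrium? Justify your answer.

Stability requires ρ = λ/(cμ) < 1
ρ = 10.7/(2 × 8.6) = 10.7/17.20 = 0.6221
Since 0.6221 < 1, the system is STABLE.
The servers are busy 62.21% of the time.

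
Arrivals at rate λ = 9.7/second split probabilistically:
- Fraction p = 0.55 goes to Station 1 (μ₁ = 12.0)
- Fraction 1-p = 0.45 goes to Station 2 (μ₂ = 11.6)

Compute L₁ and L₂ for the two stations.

Effective rates: λ₁ = 9.7×0.55 = 5.335, λ₂ = 9.7×0.45 = 4.365
Station 1: ρ₁ = 5.335/12.0 = 0.4446, L₁ = ρ₁/(1-ρ₁) = 0.4446/(1-0.4446) = 0.8005
Station 2: ρ₂ = 4.365/11.6 = 0.3763, L₂ = ρ₂/(1-ρ₂) = 0.3763/(1-0.3763) = 0.6033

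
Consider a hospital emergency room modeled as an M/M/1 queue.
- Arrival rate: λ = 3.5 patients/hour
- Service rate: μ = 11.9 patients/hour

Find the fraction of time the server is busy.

Server utilization: ρ = λ/μ
ρ = 3.5/11.9 = 0.2941
The server is busy 29.41% of the time.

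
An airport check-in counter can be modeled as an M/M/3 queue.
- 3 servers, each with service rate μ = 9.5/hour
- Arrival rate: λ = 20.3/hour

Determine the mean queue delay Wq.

Traffic intensity: ρ = λ/(cμ) = 20.3/(3×9.5) = 0.7123
Since ρ = 0.7123 < 1, system is stable.
Offered load a = λ/μ = cρ = 20.3/9.5 = 2.1368
P₀ = [ Σₙ₌₀^2 aⁿ/n! + a^3/(3!(1-ρ)) ]⁻¹
Σ = a^0/0! + a^1/1! + a^2/2! = 1.00000 + 2.13684 + 2.28305 = 5.4199
a^3/(3!(1-ρ)) = 9.7570/(6 × 0.28772) = 5.6519
P₀ = 1/(5.4199 + 5.6519) = 0.09032
Lq = P₀·a^3·ρ / (3!(1-ρ)²) = 0.090319 × 9.7570 × 0.71228 / (6 × 0.082782) = 1.2637
Wq = Lq/λ = 1.2637/20.3 = 0.06225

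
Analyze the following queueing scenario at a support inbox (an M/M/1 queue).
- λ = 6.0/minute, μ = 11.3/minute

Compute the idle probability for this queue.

ρ = λ/μ = 6.0/11.3 = 0.5310
P(0) = 1 - ρ = 1 - 0.5310 = 0.4690
The server is idle 46.90% of the time.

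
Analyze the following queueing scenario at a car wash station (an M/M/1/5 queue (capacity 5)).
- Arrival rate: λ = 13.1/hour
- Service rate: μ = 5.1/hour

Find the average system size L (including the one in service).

ρ = λ/μ = 13.1/5.1 = 2.5686
P₀ = (1-ρ)/(1-ρ^(K+1)) = (1-2.5686)/(1-2.5686^6) = -1.5686/-286.1963 = 0.005481
P_K = P₀×ρ^K = 0.005481 × 2.5686^5 = 0.005481 × 111.8104 = 0.6128
L = ρ[1 - (K+1)ρ^K + Kρ^(K+1)] / [(1-ρ)(1-ρ^(K+1))]
L = 2.5686 × (1 - 6×111.8104 + 5×287.1963) / ((1 - 2.5686) × (1 - 287.1963)) = 4.3835 cars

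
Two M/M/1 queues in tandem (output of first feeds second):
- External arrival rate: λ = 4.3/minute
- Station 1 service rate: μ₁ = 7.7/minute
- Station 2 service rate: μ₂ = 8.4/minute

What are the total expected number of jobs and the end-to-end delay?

By Jackson's theorem, each station behaves as independent M/M/1.
Station 1: ρ₁ = 4.3/7.7 = 0.5584, L₁ = ρ₁/(1-ρ₁) = λ/(μ₁-λ) = 4.3/3.40 = 1.2647
Station 2: ρ₂ = 4.3/8.4 = 0.5119, L₂ = ρ₂/(1-ρ₂) = λ/(μ₂-λ) = 4.3/4.10 = 1.0488
Total: L = L₁ + L₂ = 1.2647 + 1.0488 = 2.3135
W = L/λ = 2.3135/4.3 = 0.5380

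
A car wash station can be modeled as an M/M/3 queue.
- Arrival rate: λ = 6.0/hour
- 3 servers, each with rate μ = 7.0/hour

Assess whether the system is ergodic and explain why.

Stability requires ρ = λ/(cμ) < 1
ρ = 6.0/(3 × 7.0) = 6.0/21.00 = 0.2857
Since 0.2857 < 1, the system is STABLE.
The servers are busy 28.57% of the time.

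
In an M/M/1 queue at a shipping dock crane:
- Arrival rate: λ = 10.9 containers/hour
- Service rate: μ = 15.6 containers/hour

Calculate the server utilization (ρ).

Server utilization: ρ = λ/μ
ρ = 10.9/15.6 = 0.6987
The server is busy 69.87% of the time.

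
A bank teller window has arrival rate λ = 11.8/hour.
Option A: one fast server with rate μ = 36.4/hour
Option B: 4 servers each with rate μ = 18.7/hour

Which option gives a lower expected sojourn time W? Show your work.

Option A: single server μ = 36.4 (M/M/1)
  ρ_A = 11.8/36.4 = 0.3242
  W_A = 1/(μ-λ) = 1/(36.4-11.8) = 1/24.60 = 0.04065

Option B: 4 servers μ = 18.7 (M/M/4)
  ρ_B = λ/(cμ) = 11.8/(4×18.7) = 0.1578
  Offered load a = λ/μ = cρ = 11.8/18.7 = 0.6310
  P₀ = [ Σₙ₌₀^3 aⁿ/n! + a^4/(4!(1-ρ)) ]⁻¹
  Σ = a^0/0! + a^1/1! + a^2/2! + a^3/3! = 1.0000 + 0.6310 + 0.1991 + 0.04188 = 1.8720
  a^4/(4!(1-ρ)) = 0.15855/(24 × 0.84225) = 0.007844
  P₀ = 1/(1.8720 + 0.007844) = 0.5320
  Lq = P₀·a^4·ρ / (4!(1-ρ)²) = 0.5320 × 0.1585 × 0.1578 / (24 × 0.7094) = 0.0007815
  Wq_B = Lq/λ = 0.00078151/11.8 = 0.000066230
  W_B = Wq_B + 1/μ = 0.000066230 + 0.053476 = 0.05354

Since W_A = 0.04065 < W_B = 0.05354, Option A (single fast server) has the shorter time in system.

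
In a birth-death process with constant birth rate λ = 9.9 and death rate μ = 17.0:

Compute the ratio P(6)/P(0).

For constant rates: P(n)/P(0) = (λ/μ)^n
P(6)/P(0) = (9.9/17.0)^6 = 0.58235^6 = 0.03900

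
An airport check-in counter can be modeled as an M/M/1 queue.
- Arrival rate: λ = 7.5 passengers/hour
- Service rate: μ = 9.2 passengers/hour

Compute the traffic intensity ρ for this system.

Server utilization: ρ = λ/μ
ρ = 7.5/9.2 = 0.8152
The server is busy 81.52% of the time.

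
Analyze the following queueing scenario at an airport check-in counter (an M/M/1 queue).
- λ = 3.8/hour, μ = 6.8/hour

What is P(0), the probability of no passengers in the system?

ρ = λ/μ = 3.8/6.8 = 0.5588
P(0) = 1 - ρ = 1 - 0.5588 = 0.4412
The server is idle 44.12% of the time.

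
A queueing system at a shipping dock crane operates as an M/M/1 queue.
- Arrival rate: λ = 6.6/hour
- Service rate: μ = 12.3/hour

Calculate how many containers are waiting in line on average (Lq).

ρ = λ/μ = 6.6/12.3 = 0.5366
For M/M/1: Lq = λ²/(μ(μ-λ))
Lq = 43.56/(12.3 × 5.70)
Lq = 0.6213 containers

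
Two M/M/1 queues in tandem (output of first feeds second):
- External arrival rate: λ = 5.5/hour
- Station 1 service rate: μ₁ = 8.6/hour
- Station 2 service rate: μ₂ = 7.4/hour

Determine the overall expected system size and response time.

By Jackson's theorem, each station behaves as independent M/M/1.
Station 1: ρ₁ = 5.5/8.6 = 0.6395, L₁ = ρ₁/(1-ρ₁) = λ/(μ₁-λ) = 5.5/3.10 = 1.7742
Station 2: ρ₂ = 5.5/7.4 = 0.7432, L₂ = ρ₂/(1-ρ₂) = λ/(μ₂-λ) = 5.5/1.90 = 2.8947
Total: L = L₁ + L₂ = 1.7742 + 2.8947 = 4.6689
W = L/λ = 4.6689/5.5 = 0.8489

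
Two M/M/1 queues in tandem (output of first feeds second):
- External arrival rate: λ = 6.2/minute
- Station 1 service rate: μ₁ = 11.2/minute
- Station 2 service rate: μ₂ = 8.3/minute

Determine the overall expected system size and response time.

By Jackson's theorem, each station behaves as independent M/M/1.
Station 1: ρ₁ = 6.2/11.2 = 0.5536, L₁ = ρ₁/(1-ρ₁) = λ/(μ₁-λ) = 6.2/5.00 = 1.2400
Station 2: ρ₂ = 6.2/8.3 = 0.7470, L₂ = ρ₂/(1-ρ₂) = λ/(μ₂-λ) = 6.2/2.10 = 2.9524
Total: L = L₁ + L₂ = 1.2400 + 2.9524 = 4.1924
W = L/λ = 4.1924/6.2 = 0.6762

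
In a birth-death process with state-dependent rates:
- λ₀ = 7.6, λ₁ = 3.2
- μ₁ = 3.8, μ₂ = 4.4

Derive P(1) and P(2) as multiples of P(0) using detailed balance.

Balance equations:
State 0: λ₀P₀ = μ₁P₁ → P₁ = (λ₀/μ₁)P₀ = (7.6/3.8)P₀ = 2.0000P₀
State 1: P₂ = (λ₀λ₁)/(μ₁μ₂)P₀ = (7.6×3.2)/(3.8×4.4)P₀ = 1.4545P₀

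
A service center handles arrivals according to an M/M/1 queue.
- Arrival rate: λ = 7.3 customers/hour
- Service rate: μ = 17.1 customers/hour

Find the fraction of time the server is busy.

Server utilization: ρ = λ/μ
ρ = 7.3/17.1 = 0.4269
The server is busy 42.69% of the time.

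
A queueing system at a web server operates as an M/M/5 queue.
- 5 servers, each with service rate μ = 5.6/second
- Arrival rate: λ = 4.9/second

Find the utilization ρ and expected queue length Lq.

Traffic intensity: ρ = λ/(cμ) = 4.9/(5×5.6) = 0.1750
Since ρ = 0.1750 < 1, system is stable.
Offered load a = λ/μ = cρ = 4.9/5.6 = 0.8750
P₀ = [ Σₙ₌₀^4 aⁿ/n! + a^5/(5!(1-ρ)) ]⁻¹
Σ = a^0/0! + a^1/1! + a^2/2! + a^3/3! + a^4/4! = 1.0000 + 0.8750 + 0.3828 + 0.1117 + 0.02442 = 2.3939
a^5/(5!(1-ρ)) = 0.5129/(120 × 0.8250) = 0.005181
P₀ = 1/(2.3939 + 0.005181) = 0.4168
Lq = P₀·a^5·ρ / (5!(1-ρ)²) = 0.4168 × 0.5129 × 0.1750 / (120 × 0.6806) = 0.0004581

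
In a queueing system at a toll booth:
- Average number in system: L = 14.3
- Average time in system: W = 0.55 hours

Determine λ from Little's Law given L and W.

Little's Law: L = λW, so λ = L/W
λ = 14.3/0.55 = 26.0000 vehicles/hour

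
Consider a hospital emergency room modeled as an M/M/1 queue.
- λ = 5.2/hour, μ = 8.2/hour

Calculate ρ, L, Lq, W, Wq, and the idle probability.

Step 1: ρ = λ/μ = 5.2/8.2 = 0.6341
Step 2: L = λ/(μ-λ) = 5.2/3.00 = 1.7333
Step 3: Lq = λ²/(μ(μ-λ)) = 27.04/(8.2×3.00) = 1.0992
Step 4: W = 1/(μ-λ) = 1/3.00 = 0.33333
Step 5: Wq = λ/(μ(μ-λ)) = 5.2/(8.2×3.00) = 0.2114
Step 6: P(0) = 1-ρ = 0.3659
Verify: L = λW = 5.2×0.33333 = 1.7333 ✔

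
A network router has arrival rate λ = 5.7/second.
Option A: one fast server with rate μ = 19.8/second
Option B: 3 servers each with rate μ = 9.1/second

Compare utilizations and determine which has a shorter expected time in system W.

Option A: single server μ = 19.8 (M/M/1)
  ρ_A = 5.7/19.8 = 0.2879
  W_A = 1/(μ-λ) = 1/(19.8-5.7) = 1/14.10 = 0.07092

Option B: 3 servers μ = 9.1 (M/M/3)
  ρ_B = λ/(cμ) = 5.7/(3×9.1) = 0.2088
  Offered load a = λ/μ = cρ = 5.7/9.1 = 0.6264
  P₀ = [ Σₙ₌₀^2 aⁿ/n! + a^3/(3!(1-ρ)) ]⁻¹
  Σ = a^0/0! + a^1/1! + a^2/2! = 1.0000 + 0.62637 + 0.19617 = 1.8225
  a^3/(3!(1-ρ)) = 0.24575/(6 × 0.79121) = 0.05177
  P₀ = 1/(1.8225 + 0.05177) = 0.5335
  Lq = P₀·a^3·ρ / (3!(1-ρ)²) = 0.53353 × 0.24575 × 0.20879 / (6 × 0.62601) = 0.007288
  Wq_B = Lq/λ = 0.007288/5.7 = 0.001279
  W_B = Wq_B + 1/μ = 0.001279 + 0.1099 = 0.1112

Since W_A = 0.07092 < W_B = 0.1112, Option A (single fast server) has the shorter time in system.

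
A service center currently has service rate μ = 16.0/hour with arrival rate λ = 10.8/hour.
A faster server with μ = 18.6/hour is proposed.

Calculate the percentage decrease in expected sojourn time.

System 1: ρ₁ = 10.8/16.0 = 0.6750, W₁ = 1/(16.0-10.8) = 0.1923
System 2: ρ₂ = 10.8/18.6 = 0.5806, W₂ = 1/(18.6-10.8) = 0.1282
Improvement: (W₁-W₂)/W₁ = (0.1923-0.1282)/0.1923 = 33.33%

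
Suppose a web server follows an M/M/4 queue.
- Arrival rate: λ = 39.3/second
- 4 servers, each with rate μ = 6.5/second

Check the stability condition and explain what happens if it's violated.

Stability requires ρ = λ/(cμ) < 1
ρ = 39.3/(4 × 6.5) = 39.3/26.00 = 1.5115
Since 1.5115 ≥ 1, the system is UNSTABLE.
Need c > λ/μ = 39.3/6.5 = 6.05.
Minimum servers needed: c = 7.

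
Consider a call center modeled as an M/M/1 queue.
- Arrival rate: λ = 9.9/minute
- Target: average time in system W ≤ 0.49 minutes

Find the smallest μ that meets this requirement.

For M/M/1: W = 1/(μ-λ)
Need W ≤ 0.49, so 1/(μ-λ) ≤ 0.49
μ - λ ≥ 1/0.49 = 2.0408
μ ≥ 9.9 + 2.0408 = 11.9408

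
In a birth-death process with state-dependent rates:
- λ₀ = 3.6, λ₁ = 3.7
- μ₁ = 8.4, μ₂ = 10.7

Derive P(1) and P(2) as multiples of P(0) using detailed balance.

Balance equations:
State 0: λ₀P₀ = μ₁P₁ → P₁ = (λ₀/μ₁)P₀ = (3.6/8.4)P₀ = 0.4286P₀
State 1: P₂ = (λ₀λ₁)/(μ₁μ₂)P₀ = (3.6×3.7)/(8.4×10.7)P₀ = 0.1482P₀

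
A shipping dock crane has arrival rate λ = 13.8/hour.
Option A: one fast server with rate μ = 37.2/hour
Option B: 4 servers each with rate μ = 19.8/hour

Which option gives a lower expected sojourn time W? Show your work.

Option A: single server μ = 37.2 (M/M/1)
  ρ_A = 13.8/37.2 = 0.3710
  W_A = 1/(μ-λ) = 1/(37.2-13.8) = 1/23.40 = 0.04274

Option B: 4 servers μ = 19.8 (M/M/4)
  ρ_B = λ/(cμ) = 13.8/(4×19.8) = 0.1742
  Offered load a = λ/μ = cρ = 13.8/19.8 = 0.6970
  P₀ = [ Σₙ₌₀^3 aⁿ/n! + a^4/(4!(1-ρ)) ]⁻¹
  Σ = a^0/0! + a^1/1! + a^2/2! + a^3/3! = 1.0000 + 0.6970 + 0.2429 + 0.05643 = 1.9963
  a^4/(4!(1-ρ)) = 0.2360/(24 × 0.8258) = 0.01191
  P₀ = 1/(1.9963 + 0.01191) = 0.4980
  Lq = P₀·a^4·ρ / (4!(1-ρ)²) = 0.4980 × 0.2360 × 0.1742 / (24 × 0.6819) = 0.001251
  Wq_B = Lq/λ = 0.0012511/13.8 = 0.00009066
  W_B = Wq_B + 1/μ = 0.00009066 + 0.05051 = 0.05060

Since W_A = 0.04274 < W_B = 0.05060, Option A (single fast server) has the shorter time in system.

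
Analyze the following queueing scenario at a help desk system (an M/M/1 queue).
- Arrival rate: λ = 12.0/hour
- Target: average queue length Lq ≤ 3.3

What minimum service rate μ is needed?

For M/M/1: Lq = λ²/(μ(μ-λ))
Need Lq ≤ 3.3, i.e. μ(μ-λ) ≥ λ²/3.3
μ² - 12.0μ - 144.00/3.3 ≥ 0  →  μ² - 12.0μ - 43.636364 ≥ 0
Quadratic formula (positive root): μ = [λ + √(λ² + 4×43.636364)]/2
Discriminant: 144.00 + 4×43.636364 = 318.5455, √318.5455 = 17.8478
μ ≥ (12.0 + 17.8478)/2 = 14.9239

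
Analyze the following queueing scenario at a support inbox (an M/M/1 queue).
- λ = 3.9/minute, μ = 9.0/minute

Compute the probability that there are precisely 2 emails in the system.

ρ = λ/μ = 3.9/9.0 = 0.4333
P(n) = (1-ρ)ρⁿ
P(2) = (1-0.4333) × 0.4333^2
P(2) = 0.5667 × 0.1877
P(2) = 0.1064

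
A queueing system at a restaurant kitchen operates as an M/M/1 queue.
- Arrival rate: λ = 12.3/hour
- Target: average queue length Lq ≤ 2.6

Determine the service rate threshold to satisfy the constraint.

For M/M/1: Lq = λ²/(μ(μ-λ))
Need Lq ≤ 2.6, i.e. μ(μ-λ) ≥ λ²/2.6
μ² - 12.3μ - 151.29/2.6 ≥ 0  →  μ² - 12.3μ - 58.18846 ≥ 0
Quadratic formula (positive root): μ = [λ + √(λ² + 4×58.18846)]/2
Discriminant: 151.29 + 4×58.18846 = 384.0438, √384.0438 = 19.5970
μ ≥ (12.3 + 19.5970)/2 = 15.9485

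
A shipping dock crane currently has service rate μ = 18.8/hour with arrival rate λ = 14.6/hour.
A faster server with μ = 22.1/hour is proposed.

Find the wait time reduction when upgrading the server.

System 1: ρ₁ = 14.6/18.8 = 0.7766, W₁ = 1/(18.8-14.6) = 0.23810
System 2: ρ₂ = 14.6/22.1 = 0.6606, W₂ = 1/(22.1-14.6) = 0.13333
Improvement: (W₁-W₂)/W₁ = (0.23810-0.13333)/0.23810 = 44.00%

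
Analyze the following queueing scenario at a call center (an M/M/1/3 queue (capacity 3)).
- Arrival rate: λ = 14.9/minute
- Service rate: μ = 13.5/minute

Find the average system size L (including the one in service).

ρ = λ/μ = 14.9/13.5 = 1.1037
P₀ = (1-ρ)/(1-ρ^(K+1)) = (1-1.1037)/(1-1.1037^4) = -0.1037/-0.4839 = 0.2143
P_K = P₀×ρ^K = 0.2143 × 1.1037^3 = 0.2143 × 1.3445 = 0.2881
L = ρ[1 - (K+1)ρ^K + Kρ^(K+1)] / [(1-ρ)(1-ρ^(K+1))]
L = 1.1037 × (1 - 4×1.344476 + 3×1.483898) / ((1 - 1.1037) × (1 - 1.483898)) = 1.6230 calls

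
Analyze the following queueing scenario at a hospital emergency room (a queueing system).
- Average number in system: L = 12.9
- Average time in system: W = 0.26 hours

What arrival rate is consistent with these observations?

Little's Law: L = λW, so λ = L/W
λ = 12.9/0.26 = 49.6154 patients/hour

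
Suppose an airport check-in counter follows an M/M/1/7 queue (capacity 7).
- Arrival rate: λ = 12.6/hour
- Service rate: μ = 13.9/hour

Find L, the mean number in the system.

ρ = λ/μ = 12.6/13.9 = 0.90647
P₀ = (1-ρ)/(1-ρ^(K+1)) = (1-0.90647)/(1-0.90647^8) = 0.09353/0.5441 = 0.1719
P_K = P₀×ρ^K = 0.17188 × 0.90647^7 = 0.17188 × 0.50289 = 0.08644
L = ρ[1 - (K+1)ρ^K + Kρ^(K+1)] / [(1-ρ)(1-ρ^(K+1))]
L = 0.90647 × (1 - 8×0.502891 + 7×0.455856) / ((1 - 0.90647) × (1 - 0.455856)) = 2.9898 passengers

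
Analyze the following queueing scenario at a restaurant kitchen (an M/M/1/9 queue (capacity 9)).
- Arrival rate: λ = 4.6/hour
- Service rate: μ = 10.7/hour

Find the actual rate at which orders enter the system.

ρ = λ/μ = 4.6/10.7 = 0.4299
P₀ = (1-ρ)/(1-ρ^(K+1)) = (1-0.4299)/(1-0.4299^10) = 0.5701/0.9998 = 0.5702
P_K = P₀×ρ^K = 0.5702 × 0.4299^9 = 0.5702 × 0.0005015 = 0.0002860
λ_eff = λ(1-P_K) = 4.6 × (1 - 0.0002860) = 4.6 × 0.99971 = 4.5987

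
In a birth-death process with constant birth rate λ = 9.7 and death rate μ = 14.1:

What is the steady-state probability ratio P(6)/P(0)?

For constant rates: P(n)/P(0) = (λ/μ)^n
P(6)/P(0) = (9.7/14.1)^6 = 0.6879^6 = 0.1060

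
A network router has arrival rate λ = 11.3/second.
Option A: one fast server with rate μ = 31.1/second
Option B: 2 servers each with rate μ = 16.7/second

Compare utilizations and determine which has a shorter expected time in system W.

Option A: single server μ = 31.1 (M/M/1)
  ρ_A = 11.3/31.1 = 0.3633
  W_A = 1/(μ-λ) = 1/(31.1-11.3) = 1/19.80 = 0.05051

Option B: 2 servers μ = 16.7 (M/M/2)
  ρ_B = λ/(cμ) = 11.3/(2×16.7) = 0.3383
  Offered load a = λ/μ = cρ = 11.3/16.7 = 0.6766
  P₀ = [ Σₙ₌₀^1 aⁿ/n! + a^2/(2!(1-ρ)) ]⁻¹
  Σ = a^0/0! + a^1/1! = 1.0000 + 0.6766 = 1.6766
  a^2/(2!(1-ρ)) = 0.4579/(2 × 0.6617) = 0.3460
  P₀ = 1/(1.6766 + 0.3460) = 0.4944
  Lq = P₀·a^2·ρ / (2!(1-ρ)²) = 0.49441 × 0.45785 × 0.33832 / (2 × 0.43782) = 0.08746
  Wq_B = Lq/λ = 0.08746/11.3 = 0.007740
  W_B = Wq_B + 1/μ = 0.007740 + 0.05988 = 0.06762

Since W_A = 0.05051 < W_B = 0.06762, Option A (single fast server) has the shorter time in system.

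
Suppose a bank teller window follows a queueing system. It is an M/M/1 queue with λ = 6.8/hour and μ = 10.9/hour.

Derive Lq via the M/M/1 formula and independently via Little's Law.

Method 1 (direct): Lq = λ²/(μ(μ-λ)) = 46.24/(10.9 × 4.10) = 1.0347

Method 2 (Little's Law):
W = 1/(μ-λ) = 1/4.10 = 0.2439
Wq = W - 1/μ = 0.2439 - 0.09174 = 0.15216
Lq = λWq = 6.8 × 0.15216 = 1.0347 ✔ (matches Method 1)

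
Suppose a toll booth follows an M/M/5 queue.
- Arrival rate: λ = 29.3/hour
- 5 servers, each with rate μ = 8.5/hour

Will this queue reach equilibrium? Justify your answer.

Stability requires ρ = λ/(cμ) < 1
ρ = 29.3/(5 × 8.5) = 29.3/42.50 = 0.6894
Since 0.6894 < 1, the system is STABLE.
The servers are busy 68.94% of the time.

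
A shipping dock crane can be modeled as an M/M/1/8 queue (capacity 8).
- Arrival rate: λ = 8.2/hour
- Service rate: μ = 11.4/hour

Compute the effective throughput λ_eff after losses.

ρ = λ/μ = 8.2/11.4 = 0.7193
P₀ = (1-ρ)/(1-ρ^(K+1)) = (1-0.7193)/(1-0.7193^9) = 0.28070/0.94845 = 0.2960
P_K = P₀×ρ^K = 0.2960 × 0.7193^8 = 0.2960 × 0.07166 = 0.02121
λ_eff = λ(1-P_K) = 8.2 × (1 - 0.02121) = 8.2 × 0.97879 = 8.0261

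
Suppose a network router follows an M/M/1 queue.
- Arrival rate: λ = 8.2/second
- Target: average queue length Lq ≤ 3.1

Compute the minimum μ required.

For M/M/1: Lq = λ²/(μ(μ-λ))
Need Lq ≤ 3.1, i.e. μ(μ-λ) ≥ λ²/3.1
μ² - 8.2μ - 67.24/3.1 ≥ 0  →  μ² - 8.2μ - 21.69032 ≥ 0
Quadratic formula (positive root): μ = [λ + √(λ² + 4×21.69032)]/2
Discriminant: 67.24 + 4×21.69032 = 154.0013, √154.0013 = 12.4097
μ ≥ (8.2 + 12.4097)/2 = 10.3049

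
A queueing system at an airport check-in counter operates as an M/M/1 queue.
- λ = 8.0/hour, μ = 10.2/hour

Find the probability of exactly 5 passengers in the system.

ρ = λ/μ = 8.0/10.2 = 0.7843
P(n) = (1-ρ)ρⁿ
P(5) = (1-0.7843) × 0.7843^5
P(5) = 0.21570 × 0.29676
P(5) = 0.06401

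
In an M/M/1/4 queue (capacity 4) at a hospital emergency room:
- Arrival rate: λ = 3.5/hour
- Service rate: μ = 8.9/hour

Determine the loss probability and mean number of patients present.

ρ = λ/μ = 3.5/8.9 = 0.39326
P₀ = (1-ρ)/(1-ρ^(K+1)) = (1-0.39326)/(1-0.39326^5) = 0.6067/0.9906 = 0.6125
P_K = P₀×ρ^K = 0.6125 × 0.39326^4 = 0.6125 × 0.02392 = 0.01465
Blocking probability P_4 = 0.01465 (1.46%)
L = ρ[1 - (K+1)ρ^K + Kρ^(K+1)] / [(1-ρ)(1-ρ^(K+1))]
L = 0.39326 × (1 - 5×0.02392 + 4×0.009406) / ((1 - 0.39326) × (1 - 0.009406)) = 0.6007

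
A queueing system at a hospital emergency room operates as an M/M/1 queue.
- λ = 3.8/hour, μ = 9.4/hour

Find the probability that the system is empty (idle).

ρ = λ/μ = 3.8/9.4 = 0.4043
P(0) = 1 - ρ = 1 - 0.4043 = 0.5957
The server is idle 59.57% of the time.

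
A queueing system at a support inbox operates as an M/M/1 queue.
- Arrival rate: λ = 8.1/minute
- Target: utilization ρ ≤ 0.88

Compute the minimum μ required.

ρ = λ/μ, so μ = λ/ρ
μ ≥ 8.1/0.88 = 9.2045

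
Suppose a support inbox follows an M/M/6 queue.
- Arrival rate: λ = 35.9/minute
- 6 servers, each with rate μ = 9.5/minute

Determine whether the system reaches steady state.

Stability requires ρ = λ/(cμ) < 1
ρ = 35.9/(6 × 9.5) = 35.9/57.00 = 0.6298
Since 0.6298 < 1, the system is STABLE.
The servers are busy 62.98% of the time.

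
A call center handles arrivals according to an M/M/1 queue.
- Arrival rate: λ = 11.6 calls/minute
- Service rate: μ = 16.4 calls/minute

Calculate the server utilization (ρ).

Server utilization: ρ = λ/μ
ρ = 11.6/16.4 = 0.7073
The server is busy 70.73% of the time.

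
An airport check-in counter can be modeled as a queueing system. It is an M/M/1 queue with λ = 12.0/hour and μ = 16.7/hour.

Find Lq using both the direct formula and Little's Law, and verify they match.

Method 1 (direct): Lq = λ²/(μ(μ-λ)) = 144.00/(16.7 × 4.70) = 1.8346

Method 2 (Little's Law):
W = 1/(μ-λ) = 1/4.70 = 0.212766
Wq = W - 1/μ = 0.212766 - 0.0598802 = 0.152886
Lq = λWq = 12.0 × 0.152886 = 1.8346 ✔ (matches Method 1)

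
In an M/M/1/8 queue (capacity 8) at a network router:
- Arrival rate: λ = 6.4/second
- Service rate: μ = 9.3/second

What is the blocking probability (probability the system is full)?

ρ = λ/μ = 6.4/9.3 = 0.68817
P₀ = (1-ρ)/(1-ρ^(K+1)) = (1-0.68817)/(1-0.68817^9) = 0.3118/0.9654 = 0.3230
P_K = P₀×ρ^K = 0.3230 × 0.68817^8 = 0.3230 × 0.05030 = 0.01625
Blocking probability = 1.62%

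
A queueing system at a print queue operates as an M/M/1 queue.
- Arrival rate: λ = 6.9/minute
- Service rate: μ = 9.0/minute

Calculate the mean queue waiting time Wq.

First, compute utilization: ρ = λ/μ = 6.9/9.0 = 0.7667
For M/M/1: Wq = λ/(μ(μ-λ))
Wq = 6.9/(9.0 × (9.0-6.9))
Wq = 6.9/(9.0 × 2.10)
Wq = 0.3651 minutes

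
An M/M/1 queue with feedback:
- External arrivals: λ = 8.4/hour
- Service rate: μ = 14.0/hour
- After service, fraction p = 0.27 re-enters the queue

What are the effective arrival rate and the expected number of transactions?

Effective arrival rate: λ_eff = λ/(1-p) = 8.4/(1-0.27) = 8.4/0.73 = 11.50685
ρ = λ_eff/μ = 11.50685/14.0 = 0.821918
L = ρ/(1-ρ) = 0.821918/(1-0.821918) = 4.6154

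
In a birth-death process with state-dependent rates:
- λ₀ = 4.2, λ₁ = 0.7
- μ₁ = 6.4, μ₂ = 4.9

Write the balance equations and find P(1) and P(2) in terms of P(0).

Balance equations:
State 0: λ₀P₀ = μ₁P₁ → P₁ = (λ₀/μ₁)P₀ = (4.2/6.4)P₀ = 0.6562P₀
State 1: P₂ = (λ₀λ₁)/(μ₁μ₂)P₀ = (4.2×0.7)/(6.4×4.9)P₀ = 0.09375P₀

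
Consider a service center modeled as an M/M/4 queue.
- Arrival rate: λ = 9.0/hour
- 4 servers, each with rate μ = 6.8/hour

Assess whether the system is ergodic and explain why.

Stability requires ρ = λ/(cμ) < 1
ρ = 9.0/(4 × 6.8) = 9.0/27.20 = 0.3309
Since 0.3309 < 1, the system is STABLE.
The servers are busy 33.09% of the time.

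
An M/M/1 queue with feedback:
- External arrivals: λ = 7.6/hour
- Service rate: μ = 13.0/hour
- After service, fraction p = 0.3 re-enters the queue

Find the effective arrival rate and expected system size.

Effective arrival rate: λ_eff = λ/(1-p) = 7.6/(1-0.3) = 7.6/0.70 = 10.85714
ρ = λ_eff/μ = 10.85714/13.0 = 0.835165
L = ρ/(1-ρ) = 0.835165/(1-0.835165) = 5.0667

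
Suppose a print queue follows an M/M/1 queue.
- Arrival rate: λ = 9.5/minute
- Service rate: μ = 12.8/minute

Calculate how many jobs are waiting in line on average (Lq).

ρ = λ/μ = 9.5/12.8 = 0.7422
For M/M/1: Lq = λ²/(μ(μ-λ))
Lq = 90.25/(12.8 × 3.30)
Lq = 2.1366 jobs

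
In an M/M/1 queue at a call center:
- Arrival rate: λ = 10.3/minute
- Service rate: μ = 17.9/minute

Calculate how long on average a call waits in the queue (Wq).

First, compute utilization: ρ = λ/μ = 10.3/17.9 = 0.5754
For M/M/1: Wq = λ/(μ(μ-λ))
Wq = 10.3/(17.9 × (17.9-10.3))
Wq = 10.3/(17.9 × 7.60)
Wq = 0.07571 minutes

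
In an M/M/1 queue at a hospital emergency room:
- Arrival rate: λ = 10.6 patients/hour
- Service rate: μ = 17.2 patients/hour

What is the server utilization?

Server utilization: ρ = λ/μ
ρ = 10.6/17.2 = 0.6163
The server is busy 61.63% of the time.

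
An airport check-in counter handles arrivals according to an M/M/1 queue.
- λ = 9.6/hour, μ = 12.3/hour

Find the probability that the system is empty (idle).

ρ = λ/μ = 9.6/12.3 = 0.7805
P(0) = 1 - ρ = 1 - 0.7805 = 0.2195
The server is idle 21.95% of the time.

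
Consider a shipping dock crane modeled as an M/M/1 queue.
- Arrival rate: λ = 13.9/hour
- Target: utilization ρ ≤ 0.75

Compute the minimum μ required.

ρ = λ/μ, so μ = λ/ρ
μ ≥ 13.9/0.75 = 18.5333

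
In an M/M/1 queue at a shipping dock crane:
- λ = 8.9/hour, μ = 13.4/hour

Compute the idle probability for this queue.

ρ = λ/μ = 8.9/13.4 = 0.6642
P(0) = 1 - ρ = 1 - 0.6642 = 0.3358
The server is idle 33.58% of the time.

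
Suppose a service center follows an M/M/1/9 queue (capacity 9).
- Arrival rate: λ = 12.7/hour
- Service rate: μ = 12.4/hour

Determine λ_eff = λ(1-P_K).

ρ = λ/μ = 12.7/12.4 = 1.02419
P₀ = (1-ρ)/(1-ρ^(K+1)) = (1-1.02419)/(1-1.02419^10) = -0.02419/-0.2700 = 0.08959
P_K = P₀×ρ^K = 0.08959 × 1.02419^9 = 0.08959 × 1.2400 = 0.1111
λ_eff = λ(1-P_K) = 12.7 × (1 - 0.111095) = 12.7 × 0.888905 = 11.2891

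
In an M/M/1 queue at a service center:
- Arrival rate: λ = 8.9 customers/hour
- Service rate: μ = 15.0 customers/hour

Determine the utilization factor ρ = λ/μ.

Server utilization: ρ = λ/μ
ρ = 8.9/15.0 = 0.5933
The server is busy 59.33% of the time.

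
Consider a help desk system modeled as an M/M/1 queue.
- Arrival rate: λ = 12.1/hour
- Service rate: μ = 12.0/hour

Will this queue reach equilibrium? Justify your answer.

Stability requires ρ = λ/(cμ) < 1
ρ = 12.1/(1 × 12.0) = 12.1/12.00 = 1.0083
Since 1.0083 ≥ 1, the system is UNSTABLE.
Queue grows without bound. Need μ > λ = 12.1.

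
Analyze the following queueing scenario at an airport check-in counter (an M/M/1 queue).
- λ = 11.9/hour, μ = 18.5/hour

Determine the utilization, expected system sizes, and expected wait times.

Step 1: ρ = λ/μ = 11.9/18.5 = 0.6432
Step 2: L = λ/(μ-λ) = 11.9/6.60 = 1.8030
Step 3: Lq = λ²/(μ(μ-λ)) = 141.61/(18.5×6.60) = 1.1598
Step 4: W = 1/(μ-λ) = 1/6.60 = 0.151515
Step 5: Wq = λ/(μ(μ-λ)) = 11.9/(18.5×6.60) = 0.09746
Step 6: P(0) = 1-ρ = 0.3568
Verify: L = λW = 11.9×0.151515 = 1.8030 ✔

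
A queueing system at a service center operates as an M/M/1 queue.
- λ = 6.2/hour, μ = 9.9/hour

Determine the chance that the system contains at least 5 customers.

ρ = λ/μ = 6.2/9.9 = 0.62626
P(N ≥ n) = ρⁿ
P(N ≥ 5) = 0.62626^5
P(N ≥ 5) = 0.09633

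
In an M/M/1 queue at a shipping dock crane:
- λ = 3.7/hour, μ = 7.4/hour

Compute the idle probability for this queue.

ρ = λ/μ = 3.7/7.4 = 0.5000
P(0) = 1 - ρ = 1 - 0.5000 = 0.5000
The server is idle 50.00% of the time.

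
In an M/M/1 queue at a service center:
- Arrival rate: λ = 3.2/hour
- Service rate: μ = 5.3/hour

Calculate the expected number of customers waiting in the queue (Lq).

ρ = λ/μ = 3.2/5.3 = 0.6038
For M/M/1: Lq = λ²/(μ(μ-λ))
Lq = 10.24/(5.3 × 2.10)
Lq = 0.9200 customers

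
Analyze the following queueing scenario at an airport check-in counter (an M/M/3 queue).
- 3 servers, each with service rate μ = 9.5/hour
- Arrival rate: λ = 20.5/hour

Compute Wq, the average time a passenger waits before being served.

Traffic intensity: ρ = λ/(cμ) = 20.5/(3×9.5) = 0.7193
Since ρ = 0.7193 < 1, system is stable.
Offered load a = λ/μ = cρ = 20.5/9.5 = 2.1579
P₀ = [ Σₙ₌₀^2 aⁿ/n! + a^3/(3!(1-ρ)) ]⁻¹
Σ = a^0/0! + a^1/1! + a^2/2! = 1.00000 + 2.15789 + 2.32825 = 5.4861
a^3/(3!(1-ρ)) = 10.0483/(6 × 0.2807) = 5.9662
P₀ = 1/(5.4861 + 5.9662) = 0.08732
Lq = P₀·a^3·ρ / (3!(1-ρ)²) = 0.08732 × 10.0483 × 0.7193 / (6 × 0.07879) = 1.3350
Wq = Lq/λ = 1.3350/20.5 = 0.06512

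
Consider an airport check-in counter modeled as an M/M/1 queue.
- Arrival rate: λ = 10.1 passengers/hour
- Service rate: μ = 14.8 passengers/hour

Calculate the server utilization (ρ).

Server utilization: ρ = λ/μ
ρ = 10.1/14.8 = 0.6824
The server is busy 68.24% of the time.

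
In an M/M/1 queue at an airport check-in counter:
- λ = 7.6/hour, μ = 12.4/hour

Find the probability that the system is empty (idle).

ρ = λ/μ = 7.6/12.4 = 0.6129
P(0) = 1 - ρ = 1 - 0.6129 = 0.3871
The server is idle 38.71% of the time.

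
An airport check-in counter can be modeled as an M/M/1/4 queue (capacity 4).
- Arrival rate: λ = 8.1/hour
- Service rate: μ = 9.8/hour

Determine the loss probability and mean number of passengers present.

ρ = λ/μ = 8.1/9.8 = 0.8265
P₀ = (1-ρ)/(1-ρ^(K+1)) = (1-0.8265)/(1-0.8265^5) = 0.1735/0.6143 = 0.2824
P_K = P₀×ρ^K = 0.2824 × 0.8265^4 = 0.2824 × 0.4666 = 0.1318
Blocking probability P_4 = 0.1318 (13.18%)
L = ρ[1 - (K+1)ρ^K + Kρ^(K+1)] / [(1-ρ)(1-ρ^(K+1))]
L = 0.8265 × (1 - 5×0.46663 + 4×0.38567) / ((1 - 0.8265) × (1 - 0.38567)) = 1.6248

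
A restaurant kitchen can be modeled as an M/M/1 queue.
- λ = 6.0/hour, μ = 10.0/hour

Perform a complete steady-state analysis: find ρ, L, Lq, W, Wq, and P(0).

Step 1: ρ = λ/μ = 6.0/10.0 = 0.6000
Step 2: L = λ/(μ-λ) = 6.0/4.00 = 1.5000
Step 3: Lq = λ²/(μ(μ-λ)) = 36.00/(10.0×4.00) = 0.9000
Step 4: W = 1/(μ-λ) = 1/4.00 = 0.2500
Step 5: Wq = λ/(μ(μ-λ)) = 6.0/(10.0×4.00) = 0.1500
Step 6: P(0) = 1-ρ = 0.4000
Verify: L = λW = 6.0×0.2500 = 1.5000 ✔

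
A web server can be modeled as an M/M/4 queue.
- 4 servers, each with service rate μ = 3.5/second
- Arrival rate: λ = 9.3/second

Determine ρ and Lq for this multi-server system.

Traffic intensity: ρ = λ/(cμ) = 9.3/(4×3.5) = 0.6643
Since ρ = 0.6643 < 1, system is stable.
Offered load a = λ/μ = cρ = 9.3/3.5 = 2.6571
P₀ = [ Σₙ₌₀^3 aⁿ/n! + a^4/(4!(1-ρ)) ]⁻¹
Σ = a^0/0! + a^1/1! + a^2/2! + a^3/3! = 1.0000 + 2.6571 + 3.5302 + 3.1268 = 10.3141
a^4/(4!(1-ρ)) = 49.8494/(24 × 0.335714) = 6.1870
P₀ = 1/(10.3141 + 6.1870) = 0.06060
Lq = P₀·a^4·ρ / (4!(1-ρ)²) = 0.06060 × 49.8494 × 0.6643 / (24 × 0.1127) = 0.7419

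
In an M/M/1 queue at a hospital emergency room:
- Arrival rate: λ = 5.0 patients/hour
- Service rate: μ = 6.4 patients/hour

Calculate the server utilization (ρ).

Server utilization: ρ = λ/μ
ρ = 5.0/6.4 = 0.7812
The server is busy 78.12% of the time.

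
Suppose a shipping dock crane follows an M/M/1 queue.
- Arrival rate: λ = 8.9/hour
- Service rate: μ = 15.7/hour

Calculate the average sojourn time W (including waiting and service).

First, compute utilization: ρ = λ/μ = 8.9/15.7 = 0.5669
For M/M/1: W = 1/(μ-λ)
W = 1/(15.7-8.9) = 1/6.80
W = 0.1471 hours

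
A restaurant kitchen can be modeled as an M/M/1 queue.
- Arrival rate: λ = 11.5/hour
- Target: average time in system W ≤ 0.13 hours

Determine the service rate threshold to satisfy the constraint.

For M/M/1: W = 1/(μ-λ)
Need W ≤ 0.13, so 1/(μ-λ) ≤ 0.13
μ - λ ≥ 1/0.13 = 7.6923
μ ≥ 11.5 + 7.6923 = 19.1923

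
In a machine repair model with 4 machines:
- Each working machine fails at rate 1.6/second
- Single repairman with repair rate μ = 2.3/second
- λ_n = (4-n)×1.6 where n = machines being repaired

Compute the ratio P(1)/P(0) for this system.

P(1)/P(0) = ∏_{i=0}^{1-1} λ_i/μ_{i+1}
= (4-0)×1.6/2.3
= 2.7826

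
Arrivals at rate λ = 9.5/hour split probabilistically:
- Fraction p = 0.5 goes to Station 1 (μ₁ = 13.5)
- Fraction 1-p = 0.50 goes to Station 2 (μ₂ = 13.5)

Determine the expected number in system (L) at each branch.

Effective rates: λ₁ = 9.5×0.5 = 4.75, λ₂ = 9.5×0.50 = 4.75
Station 1: ρ₁ = 4.75/13.5 = 0.35185, L₁ = ρ₁/(1-ρ₁) = 0.35185/(1-0.35185) = 0.5429
Station 2: ρ₂ = 4.75/13.5 = 0.35185, L₂ = ρ₂/(1-ρ₂) = 0.35185/(1-0.35185) = 0.5429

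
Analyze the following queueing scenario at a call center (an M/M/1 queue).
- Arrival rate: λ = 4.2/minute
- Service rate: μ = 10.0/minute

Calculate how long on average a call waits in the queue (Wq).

First, compute utilization: ρ = λ/μ = 4.2/10.0 = 0.4200
For M/M/1: Wq = λ/(μ(μ-λ))
Wq = 4.2/(10.0 × (10.0-4.2))
Wq = 4.2/(10.0 × 5.80)
Wq = 0.07241 minutes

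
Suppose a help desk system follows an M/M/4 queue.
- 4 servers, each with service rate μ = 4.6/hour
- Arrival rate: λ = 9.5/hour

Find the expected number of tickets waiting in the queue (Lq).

Traffic intensity: ρ = λ/(cμ) = 9.5/(4×4.6) = 0.5163
Since ρ = 0.5163 < 1, system is stable.
Offered load a = λ/μ = cρ = 9.5/4.6 = 2.0652
P₀ = [ Σₙ₌₀^3 aⁿ/n! + a^4/(4!(1-ρ)) ]⁻¹
Σ = a^0/0! + a^1/1! + a^2/2! + a^3/3! = 1.00000 + 2.06522 + 2.13256 + 1.46807 = 6.6658
a^4/(4!(1-ρ)) = 18.1913/(24 × 0.4837) = 1.5670
P₀ = 1/(6.6658 + 1.5670) = 0.1215
Lq = P₀·a^4·ρ / (4!(1-ρ)²) = 0.1215 × 18.1913 × 0.5163 / (24 × 0.2340) = 0.2032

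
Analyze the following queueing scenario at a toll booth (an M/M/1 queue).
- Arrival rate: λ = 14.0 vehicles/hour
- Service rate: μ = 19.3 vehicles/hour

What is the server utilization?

Server utilization: ρ = λ/μ
ρ = 14.0/19.3 = 0.7254
The server is busy 72.54% of the time.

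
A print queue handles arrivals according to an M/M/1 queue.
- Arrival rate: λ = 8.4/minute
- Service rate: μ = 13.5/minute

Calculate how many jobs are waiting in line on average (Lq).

ρ = λ/μ = 8.4/13.5 = 0.6222
For M/M/1: Lq = λ²/(μ(μ-λ))
Lq = 70.56/(13.5 × 5.10)
Lq = 1.0248 jobs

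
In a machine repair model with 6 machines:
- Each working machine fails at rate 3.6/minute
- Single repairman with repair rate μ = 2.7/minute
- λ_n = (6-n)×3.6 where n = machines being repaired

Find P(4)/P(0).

P(4)/P(0) = ∏_{i=0}^{4-1} λ_i/μ_{i+1}
= (6-0)×3.6/2.7 × (6-1)×3.6/2.7 × (6-2)×3.6/2.7 × (6-3)×3.6/2.7
= 1137.7778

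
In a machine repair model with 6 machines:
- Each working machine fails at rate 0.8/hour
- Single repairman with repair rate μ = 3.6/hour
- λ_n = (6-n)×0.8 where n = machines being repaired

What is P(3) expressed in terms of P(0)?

P(3)/P(0) = ∏_{i=0}^{3-1} λ_i/μ_{i+1}
= (6-0)×0.8/3.6 × (6-1)×0.8/3.6 × (6-2)×0.8/3.6
= 1.3169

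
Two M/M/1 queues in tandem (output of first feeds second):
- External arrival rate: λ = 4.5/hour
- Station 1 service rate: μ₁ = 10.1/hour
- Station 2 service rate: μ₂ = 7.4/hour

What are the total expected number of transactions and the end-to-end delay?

By Jackson's theorem, each station behaves as independent M/M/1.
Station 1: ρ₁ = 4.5/10.1 = 0.4455, L₁ = ρ₁/(1-ρ₁) = λ/(μ₁-λ) = 4.5/5.60 = 0.8036
Station 2: ρ₂ = 4.5/7.4 = 0.6081, L₂ = ρ₂/(1-ρ₂) = λ/(μ₂-λ) = 4.5/2.90 = 1.5517
Total: L = L₁ + L₂ = 0.8036 + 1.5517 = 2.3553
W = L/λ = 2.3553/4.5 = 0.5234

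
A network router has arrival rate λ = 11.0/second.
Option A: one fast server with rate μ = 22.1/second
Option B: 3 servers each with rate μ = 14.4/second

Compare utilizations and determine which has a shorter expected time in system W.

Option A: single server μ = 22.1 (M/M/1)
  ρ_A = 11.0/22.1 = 0.4977
  W_A = 1/(μ-λ) = 1/(22.1-11.0) = 1/11.10 = 0.09009

Option B: 3 servers μ = 14.4 (M/M/3)
  ρ_B = λ/(cμ) = 11.0/(3×14.4) = 0.2546
  Offered load a = λ/μ = cρ = 11.0/14.4 = 0.7639
  P₀ = [ Σₙ₌₀^2 aⁿ/n! + a^3/(3!(1-ρ)) ]⁻¹
  Σ = a^0/0! + a^1/1! + a^2/2! = 1.0000 + 0.7639 + 0.2918 = 2.0557
  a^3/(3!(1-ρ)) = 0.44575/(6 × 0.74537) = 0.09967
  P₀ = 1/(2.0557 + 0.09967) = 0.4640
  Lq = P₀·a^3·ρ / (3!(1-ρ)²) = 0.46397 × 0.44575 × 0.25463 / (6 × 0.55558) = 0.01580
  Wq_B = Lq/λ = 0.01580/11.0 = 0.001436
  W_B = Wq_B + 1/μ = 0.001436 + 0.06944 = 0.07088

Since W_B = 0.07088 < W_A = 0.09009, Option B (multiple servers) has the shorter time in system.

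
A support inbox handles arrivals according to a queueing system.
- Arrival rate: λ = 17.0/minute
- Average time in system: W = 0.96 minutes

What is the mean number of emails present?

Little's Law: L = λW
L = 17.0 × 0.96 = 16.3200 emails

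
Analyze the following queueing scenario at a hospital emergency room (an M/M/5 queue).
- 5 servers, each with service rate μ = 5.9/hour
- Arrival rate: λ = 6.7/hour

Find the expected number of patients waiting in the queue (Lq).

Traffic intensity: ρ = λ/(cμ) = 6.7/(5×5.9) = 0.2271
Since ρ = 0.2271 < 1, system is stable.
Offered load a = λ/μ = cρ = 6.7/5.9 = 1.1356
P₀ = [ Σₙ₌₀^4 aⁿ/n! + a^5/(5!(1-ρ)) ]⁻¹
Σ = a^0/0! + a^1/1! + a^2/2! + a^3/3! + a^4/4! = 1.00000 + 1.13559 + 0.644786 + 0.244072 + 0.0692915 = 3.0937
a^5/(5!(1-ρ)) = 1.8885/(120 × 0.7729) = 0.02036
P₀ = 1/(3.0937 + 0.02036) = 0.3211
Lq = P₀·a^5·ρ / (5!(1-ρ)²) = 0.3211 × 1.8885 × 0.2271 / (120 × 0.5973) = 0.001921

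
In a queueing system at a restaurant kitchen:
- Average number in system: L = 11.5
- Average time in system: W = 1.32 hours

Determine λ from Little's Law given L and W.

Little's Law: L = λW, so λ = L/W
λ = 11.5/1.32 = 8.7121 orders/hour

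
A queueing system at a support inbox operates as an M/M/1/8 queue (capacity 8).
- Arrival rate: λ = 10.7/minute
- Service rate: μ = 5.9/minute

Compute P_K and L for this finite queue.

ρ = λ/μ = 10.7/5.9 = 1.81356
P₀ = (1-ρ)/(1-ρ^(K+1)) = (1-1.81356)/(1-1.81356^9) = -0.8136/-211.2205 = 0.003852
P_K = P₀×ρ^K = 0.0038517 × 1.81356^8 = 0.0038517 × 117.0187 = 0.4507
Blocking probability P_8 = 0.4507 (45.07%)
L = ρ[1 - (K+1)ρ^K + Kρ^(K+1)] / [(1-ρ)(1-ρ^(K+1))]
L = 1.81356 × (1 - 9×117.0187 + 8×212.2205) / ((1 - 1.81356) × (1 - 212.2205)) = 6.8134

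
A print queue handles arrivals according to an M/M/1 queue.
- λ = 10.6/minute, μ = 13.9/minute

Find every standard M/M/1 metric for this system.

Step 1: ρ = λ/μ = 10.6/13.9 = 0.7626
Step 2: L = λ/(μ-λ) = 10.6/3.30 = 3.2121
Step 3: Lq = λ²/(μ(μ-λ)) = 112.36/(13.9×3.30) = 2.4495
Step 4: W = 1/(μ-λ) = 1/3.30 = 0.30303
Step 5: Wq = λ/(μ(μ-λ)) = 10.6/(13.9×3.30) = 0.2311
Step 6: P(0) = 1-ρ = 0.2374
Verify: L = λW = 10.6×0.30303 = 3.2121 ✔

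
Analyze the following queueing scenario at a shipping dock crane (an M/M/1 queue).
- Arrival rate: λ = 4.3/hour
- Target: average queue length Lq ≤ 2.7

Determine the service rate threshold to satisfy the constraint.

For M/M/1: Lq = λ²/(μ(μ-λ))
Need Lq ≤ 2.7, i.e. μ(μ-λ) ≥ λ²/2.7
μ² - 4.3μ - 18.49/2.7 ≥ 0  →  μ² - 4.3μ - 6.84815 ≥ 0
Quadratic formula (positive root): μ = [λ + √(λ² + 4×6.84815)]/2
Discriminant: 18.49 + 4×6.84815 = 45.8826, √45.8826 = 6.7737
μ ≥ (4.3 + 6.7737)/2 = 5.5368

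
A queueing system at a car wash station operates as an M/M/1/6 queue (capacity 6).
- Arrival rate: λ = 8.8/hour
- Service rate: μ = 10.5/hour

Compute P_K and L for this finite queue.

ρ = λ/μ = 8.8/10.5 = 0.8381
P₀ = (1-ρ)/(1-ρ^(K+1)) = (1-0.8381)/(1-0.8381^7) = 0.1619/0.7096 = 0.2282
P_K = P₀×ρ^K = 0.22817 × 0.8381^6 = 0.22817 × 0.34656 = 0.07907
Blocking probability P_6 = 0.07907 (7.91%)
L = ρ[1 - (K+1)ρ^K + Kρ^(K+1)] / [(1-ρ)(1-ρ^(K+1))]
L = 0.8381 × (1 - 7×0.34655729 + 6×0.29044967) / ((1 - 0.8381) × (1 - 0.29044967)) = 2.3112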